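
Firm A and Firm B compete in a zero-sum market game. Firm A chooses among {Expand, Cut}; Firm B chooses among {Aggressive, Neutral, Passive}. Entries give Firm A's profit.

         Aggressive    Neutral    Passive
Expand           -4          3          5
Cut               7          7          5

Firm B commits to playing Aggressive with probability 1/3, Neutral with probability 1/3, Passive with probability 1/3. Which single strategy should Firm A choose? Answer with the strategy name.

Cut

Expected payoff of Expand: (1/3)·(-4) + (1/3)·3 + (1/3)·5 = 4/3.
Expected payoff of Cut: (1/3)·7 + (1/3)·7 + (1/3)·5 = 19/3.
The largest is 19/3, so Firm A's best response is Cut.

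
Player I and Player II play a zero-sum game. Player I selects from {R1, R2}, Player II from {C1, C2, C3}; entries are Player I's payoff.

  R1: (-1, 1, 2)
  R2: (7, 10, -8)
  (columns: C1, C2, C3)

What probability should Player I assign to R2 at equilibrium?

Row minima: R1 → -1, R2 → -8; maximin = -1.
Column maxima: C1 → 7, C2 → 10, C3 → 2; minimax = 2.
-1 ≠ 2, so there is no saddle point; optimal play is mixed.
C2 is strictly dominated by C1 (it gives Player I strictly more in every row), so Player II never plays it.
On the remaining 2×2 (R1, R2 vs C1, C3):
Let Player I play R1 with probability p. Expected payoff against C1: (-1)p + 7(1−p) = −8p + 7; against C3: 2p + (-8)(1−p) = 10p − 8.
Setting these equal: −8p + 7 = 10p − 8 ⇒ −18p = -15 ⇒ p = 5/6, and the value is (-8)·(5/6) + 7 = 1/3.
For Player II: with q = P(C1), equating R1's and R2's payoffs gives −3q + 2 = 15q − 8 ⇒ q = 5/9.

1/6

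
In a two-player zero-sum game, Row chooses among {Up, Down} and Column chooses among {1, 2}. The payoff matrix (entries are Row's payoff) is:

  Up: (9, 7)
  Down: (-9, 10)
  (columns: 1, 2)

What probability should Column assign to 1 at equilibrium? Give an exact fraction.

Row minima: Up → 7, Down → -9; maximin = 7.
Column maxima: 1 → 9, 2 → 10; minimax = 9.
7 ≠ 9, so there is no saddle point; optimal play is mixed.
Let Row play Up with probability p. Expected payoff against 1: 9p + (-9)(1−p) = 18p − 9; against 2: 7p + 10(1−p) = −3p + 10.
Setting these equal: 18p − 9 = −3p + 10 ⇒ 21p = 19 ⇒ p = 19/21, and the value is (18)·(19/21) − 9 = 51/7.
For Column: with q = P(1), equating Up's and Down's payoffs gives 2q + 7 = −19q + 10 ⇒ q = 1/7.

1/7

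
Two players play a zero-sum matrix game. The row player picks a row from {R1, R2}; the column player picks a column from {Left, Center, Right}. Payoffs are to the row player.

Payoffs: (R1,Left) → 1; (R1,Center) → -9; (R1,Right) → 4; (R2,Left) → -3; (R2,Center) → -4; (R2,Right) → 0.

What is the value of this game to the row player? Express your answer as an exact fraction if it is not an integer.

Row minima: R1 → -9, R2 → -4; maximin = -4.
Column maxima: Left → 1, Center → -4, Right → 4; minimax = -4.
Since maximin = minimax = -4, there is a saddle point and the value is -4.

-4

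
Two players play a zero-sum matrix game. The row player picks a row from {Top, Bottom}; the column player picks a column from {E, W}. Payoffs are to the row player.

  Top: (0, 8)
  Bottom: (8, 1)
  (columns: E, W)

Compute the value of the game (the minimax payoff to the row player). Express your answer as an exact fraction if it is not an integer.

Row minima: Top → 0, Bottom → 1; maximin = 1.
Column maxima: E → 8, W → 8; minimax = 8.
1 ≠ 8, so there is no saddle point; optimal play is mixed.
Let the row player play Top with probability p. Expected payoff against E: 0p + 8(1−p) = −8p + 8; against W: 8p + 1(1−p) = 7p + 1.
Setting these equal: −8p + 8 = 7p + 1 ⇒ −15p = -7 ⇒ p = 7/15, and the value is (-8)·(7/15) + 8 = 64/15.
For the column player: with q = P(E), equating Top's and Bottom's payoffs gives −8q + 8 = 7q + 1 ⇒ q = 7/15.

64/15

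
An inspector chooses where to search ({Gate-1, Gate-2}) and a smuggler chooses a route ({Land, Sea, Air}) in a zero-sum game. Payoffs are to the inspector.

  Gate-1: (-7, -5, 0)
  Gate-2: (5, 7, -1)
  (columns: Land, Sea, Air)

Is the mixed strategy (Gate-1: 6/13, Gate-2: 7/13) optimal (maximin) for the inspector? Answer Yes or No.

Yes

Against Land this mix gives (6/13)·(-7) + (7/13)·5 = -7/13.
Against Sea this mix gives (6/13)·(-5) + (7/13)·7 = 19/13.
Against Air this mix gives (6/13)·0 + (7/13)·(-1) = -7/13.
All of the smuggler's active replies (Land, Air) yield -7/13, and no column does worse for the inspector. The mix makes the smuggler indifferent and guarantees -7/13, so it is optimal.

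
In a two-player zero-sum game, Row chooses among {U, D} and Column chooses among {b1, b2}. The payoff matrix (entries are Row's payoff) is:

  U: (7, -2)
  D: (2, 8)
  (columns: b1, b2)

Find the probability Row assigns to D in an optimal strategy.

3/5

Row minima: U → -2, D → 2; maximin = 2.
Column maxima: b1 → 7, b2 → 8; minimax = 7.
2 ≠ 7, so there is no saddle point; optimal play is mixed.
Let Row play U with probability p. Expected payoff against b1: 7p + 2(1−p) = 5p + 2; against b2: (-2)p + 8(1−p) = −10p + 8.
Setting these equal: 5p + 2 = −10p + 8 ⇒ 15p = 6 ⇒ p = 2/5, and the value is (5)·(2/5) + 2 = 4.
For Column: with q = P(b1), equating U's and D's payoffs gives 9q − 2 = −6q + 8 ⇒ q = 2/3.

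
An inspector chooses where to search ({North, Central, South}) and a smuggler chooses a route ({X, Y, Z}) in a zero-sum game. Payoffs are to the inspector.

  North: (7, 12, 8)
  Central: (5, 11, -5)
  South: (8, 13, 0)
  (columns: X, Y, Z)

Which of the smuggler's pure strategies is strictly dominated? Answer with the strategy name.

X holds the inspector's payoff strictly below Y in every row: 7 < 12, 5 < 11, 8 < 13.
So Y is strictly dominated for the smuggler.

Y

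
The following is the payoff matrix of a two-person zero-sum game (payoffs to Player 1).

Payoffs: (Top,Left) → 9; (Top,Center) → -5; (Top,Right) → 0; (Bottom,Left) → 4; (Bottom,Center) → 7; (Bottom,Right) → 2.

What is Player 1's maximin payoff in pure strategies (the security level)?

Row minima: Top → -5, Bottom → 2.
The best of these is 2.

2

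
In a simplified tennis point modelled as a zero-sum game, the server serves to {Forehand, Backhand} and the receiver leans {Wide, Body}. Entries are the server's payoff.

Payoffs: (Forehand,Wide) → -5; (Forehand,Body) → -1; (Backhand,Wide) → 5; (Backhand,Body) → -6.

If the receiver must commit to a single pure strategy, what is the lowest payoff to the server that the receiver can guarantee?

Column maxima: Wide → 5, Body → -1.
The smallest of these is -1.

-1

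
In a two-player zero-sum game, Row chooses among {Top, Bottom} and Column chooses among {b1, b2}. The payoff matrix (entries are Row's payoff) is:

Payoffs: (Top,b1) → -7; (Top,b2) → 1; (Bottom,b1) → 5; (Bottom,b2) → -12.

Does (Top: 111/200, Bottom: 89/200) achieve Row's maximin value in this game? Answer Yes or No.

No

Against b1 this mix gives (111/200)·(-7) + (89/200)·5 = -83/50.
Against b2 this mix gives (111/200)·1 + (89/200)·(-12) = -957/200.
Column will play b2, holding Row to -957/200. Shifting weight toward the row that does better against b2 would raise this floor (the equalizing mix achieves -79/25 against both b2 and b1), so the proposed strategy is not optimal.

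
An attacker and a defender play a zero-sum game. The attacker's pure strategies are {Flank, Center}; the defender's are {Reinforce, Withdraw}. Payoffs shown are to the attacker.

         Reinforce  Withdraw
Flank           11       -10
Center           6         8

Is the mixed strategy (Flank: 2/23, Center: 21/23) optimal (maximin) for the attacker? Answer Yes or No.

Against Reinforce this mix gives (2/23)·11 + (21/23)·6 = 148/23.
Against Withdraw this mix gives (2/23)·(-10) + (21/23)·8 = 148/23.
All of the defender's active replies (Reinforce, Withdraw) yield 148/23, and no column does worse for the attacker. The mix makes the defender indifferent and guarantees 148/23, so it is optimal.

Yes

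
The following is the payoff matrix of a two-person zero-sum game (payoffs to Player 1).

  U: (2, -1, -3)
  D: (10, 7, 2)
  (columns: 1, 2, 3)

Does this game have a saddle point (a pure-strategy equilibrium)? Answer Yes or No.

Yes

Row minima: U → -3, D → 2; maximin = 2.
Column maxima: 1 → 10, 2 → 7, 3 → 2; minimax = 2.
maximin = minimax = 2, so a saddle point exists.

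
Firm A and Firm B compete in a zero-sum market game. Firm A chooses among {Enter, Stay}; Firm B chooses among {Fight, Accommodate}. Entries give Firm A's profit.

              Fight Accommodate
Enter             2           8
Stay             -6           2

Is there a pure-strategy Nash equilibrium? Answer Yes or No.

Row minima: Enter → 2, Stay → -6; maximin = 2.
Column maxima: Fight → 2, Accommodate → 8; minimax = 2.
maximin = minimax = 2, so a saddle point exists.

Yes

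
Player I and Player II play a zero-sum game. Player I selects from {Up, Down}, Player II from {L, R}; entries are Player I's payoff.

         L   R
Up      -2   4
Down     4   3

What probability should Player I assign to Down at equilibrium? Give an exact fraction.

6/7

Row minima: Up → -2, Down → 3; maximin = 3.
Column maxima: L → 4, R → 4; minimax = 4.
3 ≠ 4, so there is no saddle point; optimal play is mixed.
Let Player I play Up with probability p. Expected payoff against L: (-2)p + 4(1−p) = −6p + 4; against R: 4p + 3(1−p) = p + 3.
Setting these equal: −6p + 4 = p + 3 ⇒ −7p = -1 ⇒ p = 1/7, and the value is (-6)·(1/7) + 4 = 22/7.
For Player II: with q = P(L), equating Up's and Down's payoffs gives −6q + 4 = q + 3 ⇒ q = 1/7.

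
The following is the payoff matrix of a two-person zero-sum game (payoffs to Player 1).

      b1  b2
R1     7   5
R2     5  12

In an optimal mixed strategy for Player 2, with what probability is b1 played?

7/9

Row minima: R1 → 5, R2 → 5; maximin = 5.
Column maxima: b1 → 7, b2 → 12; minimax = 7.
5 ≠ 7, so there is no saddle point; optimal play is mixed.
Let Player 1 play R1 with probability p. Expected payoff against b1: 7p + 5(1−p) = 2p + 5; against b2: 5p + 12(1−p) = −7p + 12.
Setting these equal: 2p + 5 = −7p + 12 ⇒ 9p = 7 ⇒ p = 7/9, and the value is (2)·(7/9) + 5 = 59/9.
For Player 2: with q = P(b1), equating R1's and R2's payoffs gives 2q + 5 = −7q + 12 ⇒ q = 7/9.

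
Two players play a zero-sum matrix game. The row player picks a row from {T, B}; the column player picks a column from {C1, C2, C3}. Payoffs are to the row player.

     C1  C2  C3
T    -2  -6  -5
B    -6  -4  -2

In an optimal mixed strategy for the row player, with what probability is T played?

Row minima: T → -6, B → -6; maximin = -6.
Column maxima: C1 → -2, C2 → -4, C3 → -2; minimax = -4.
-6 ≠ -4, so there is no saddle point; optimal play is mixed.
C3 is strictly dominated by C2 (it gives the row player strictly more in every row), so the column player never plays it.
On the remaining 2×2 (T, B vs C1, C2):
Let the row player play T with probability p. Expected payoff against C1: (-2)p + (-6)(1−p) = 4p − 6; against C2: (-6)p + (-4)(1−p) = −2p − 4.
Setting these equal: 4p − 6 = −2p − 4 ⇒ 6p = 2 ⇒ p = 1/3, and the value is (4)·(1/3) − 6 = -14/3.
For the column player: with q = P(C1), equating T's and B's payoffs gives 4q − 6 = −2q − 4 ⇒ q = 1/3.

1/3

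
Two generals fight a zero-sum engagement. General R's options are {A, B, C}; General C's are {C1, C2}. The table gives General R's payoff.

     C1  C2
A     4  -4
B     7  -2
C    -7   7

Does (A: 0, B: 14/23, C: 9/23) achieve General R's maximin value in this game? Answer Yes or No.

Against C1 this mix gives (14/23)·7 + (9/23)·(-7) = 35/23.
Against C2 this mix gives (14/23)·(-2) + (9/23)·7 = 35/23.
All of General C's active replies (C1, C2) yield 35/23, and no column does worse for General R. The mix makes General C indifferent and guarantees 35/23, so it is optimal.

Yes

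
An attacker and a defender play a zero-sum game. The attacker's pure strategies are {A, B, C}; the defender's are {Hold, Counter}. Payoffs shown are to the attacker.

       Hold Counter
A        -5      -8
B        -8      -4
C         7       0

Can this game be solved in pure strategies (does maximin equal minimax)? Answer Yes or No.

Row minima: A → -8, B → -8, C → 0; maximin = 0.
Column maxima: Hold → 7, Counter → 0; minimax = 0.
maximin = minimax = 0, so a saddle point exists.

Yes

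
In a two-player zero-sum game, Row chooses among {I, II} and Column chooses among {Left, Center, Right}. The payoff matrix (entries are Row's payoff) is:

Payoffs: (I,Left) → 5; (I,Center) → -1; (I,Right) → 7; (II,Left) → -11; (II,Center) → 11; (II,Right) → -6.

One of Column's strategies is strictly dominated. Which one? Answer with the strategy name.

Left holds Row's payoff strictly below Right in every row: 5 < 7, -11 < -6.
So Right is strictly dominated for Column.

Right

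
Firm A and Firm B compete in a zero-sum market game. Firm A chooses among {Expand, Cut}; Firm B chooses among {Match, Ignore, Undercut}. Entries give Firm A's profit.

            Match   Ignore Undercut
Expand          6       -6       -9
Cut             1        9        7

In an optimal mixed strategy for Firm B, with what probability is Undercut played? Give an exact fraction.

5/21

Row minima: Expand → -9, Cut → 1; maximin = 1.
Column maxima: Match → 6, Ignore → 9, Undercut → 7; minimax = 6.
1 ≠ 6, so there is no saddle point; optimal play is mixed.
Ignore is strictly dominated by Undercut (it gives Firm A strictly more in every row), so Firm B never plays it.
On the remaining 2×2 (Expand, Cut vs Match, Undercut):
Let Firm A play Expand with probability p. Expected payoff against Match: 6p + 1(1−p) = 5p + 1; against Undercut: (-9)p + 7(1−p) = −16p + 7.
Setting these equal: 5p + 1 = −16p + 7 ⇒ 21p = 6 ⇒ p = 2/7, and the value is (5)·(2/7) + 1 = 17/7.
For Firm B: with q = P(Match), equating Expand's and Cut's payoffs gives 15q − 9 = −6q + 7 ⇒ q = 16/21.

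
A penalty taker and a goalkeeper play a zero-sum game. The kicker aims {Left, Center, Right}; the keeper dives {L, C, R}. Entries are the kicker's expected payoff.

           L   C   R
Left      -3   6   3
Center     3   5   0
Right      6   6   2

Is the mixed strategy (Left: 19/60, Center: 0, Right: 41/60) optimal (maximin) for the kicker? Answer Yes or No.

No

Against L this mix gives (19/60)·(-3) + (41/60)·6 = 63/20.
Against C this mix gives (19/60)·6 + (41/60)·6 = 6.
Against R this mix gives (19/60)·3 + (41/60)·2 = 139/60.
The keeper will play R, holding the kicker to 139/60. Shifting weight toward the row that does better against R would raise this floor (the equalizing mix achieves 12/5 against both R and L), so the proposed strategy is not optimal.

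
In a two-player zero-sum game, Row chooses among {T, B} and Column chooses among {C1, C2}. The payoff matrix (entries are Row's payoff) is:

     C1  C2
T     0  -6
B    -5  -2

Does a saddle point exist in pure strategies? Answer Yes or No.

Row minima: T → -6, B → -5; maximin = -5.
Column maxima: C1 → 0, C2 → -2; minimax = -2.
-5 ≠ -2, so no pure-strategy equilibrium exists.

No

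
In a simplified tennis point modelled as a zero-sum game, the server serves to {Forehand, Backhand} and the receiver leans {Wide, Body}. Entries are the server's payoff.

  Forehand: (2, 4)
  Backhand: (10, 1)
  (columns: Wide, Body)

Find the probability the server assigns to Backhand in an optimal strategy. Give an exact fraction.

2/11

Row minima: Forehand → 2, Backhand → 1; maximin = 2.
Column maxima: Wide → 10, Body → 4; minimax = 4.
2 ≠ 4, so there is no saddle point; optimal play is mixed.
Let the server play Forehand with probability p. Expected payoff against Wide: 2p + 10(1−p) = −8p + 10; against Body: 4p + 1(1−p) = 3p + 1.
Setting these equal: −8p + 10 = 3p + 1 ⇒ −11p = -9 ⇒ p = 9/11, and the value is (-8)·(9/11) + 10 = 38/11.
For the receiver: with q = P(Wide), equating Forehand's and Backhand's payoffs gives −2q + 4 = 9q + 1 ⇒ q = 3/11.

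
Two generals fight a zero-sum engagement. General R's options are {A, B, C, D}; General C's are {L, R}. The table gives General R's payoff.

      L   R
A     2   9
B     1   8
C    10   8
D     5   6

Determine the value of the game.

74/9

Row minima: A → 2, B → 1, C → 8, D → 5; maximin = 8.
Column maxima: L → 10, R → 9; minimax = 9.
8 ≠ 9, so there is no saddle point; optimal play is mixed.
B is strictly dominated by A, so General R never plays it.
D is strictly dominated by C, so General R never plays it.
On the remaining 2×2 (A, C vs L, R):
Let General R play A with probability p. Expected payoff against L: 2p + 10(1−p) = −8p + 10; against R: 9p + 8(1−p) = p + 8.
Setting these equal: −8p + 10 = p + 8 ⇒ −9p = -2 ⇒ p = 2/9, and the value is (-8)·(2/9) + 10 = 74/9.
For General C: with q = P(L), equating A's and C's payoffs gives −7q + 9 = 2q + 8 ⇒ q = 1/9.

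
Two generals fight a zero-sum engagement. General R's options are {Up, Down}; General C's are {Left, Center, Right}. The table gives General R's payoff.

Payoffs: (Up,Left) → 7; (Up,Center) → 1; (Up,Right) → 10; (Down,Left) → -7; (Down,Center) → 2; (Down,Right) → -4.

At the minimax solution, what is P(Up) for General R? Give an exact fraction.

Row minima: Up → 1, Down → -7; maximin = 1.
Column maxima: Left → 7, Center → 2, Right → 10; minimax = 2.
1 ≠ 2, so there is no saddle point; optimal play is mixed.
Right is strictly dominated by Left (it gives General R strictly more in every row), so General C never plays it.
On the remaining 2×2 (Up, Down vs Left, Center):
Let General R play Up with probability p. Expected payoff against Left: 7p + (-7)(1−p) = 14p − 7; against Center: 1p + 2(1−p) = −p + 2.
Setting these equal: 14p − 7 = −p + 2 ⇒ 15p = 9 ⇒ p = 3/5, and the value is (14)·(3/5) − 7 = 7/5.
For General C: with q = P(Left), equating Up's and Down's payoffs gives 6q + 1 = −9q + 2 ⇒ q = 1/15.

3/5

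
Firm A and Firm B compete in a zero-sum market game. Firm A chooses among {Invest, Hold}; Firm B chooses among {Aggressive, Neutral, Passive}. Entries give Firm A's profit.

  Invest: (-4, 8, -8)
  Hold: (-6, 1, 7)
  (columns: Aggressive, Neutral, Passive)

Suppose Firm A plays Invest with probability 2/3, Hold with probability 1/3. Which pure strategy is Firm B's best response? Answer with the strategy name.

Aggressive

If Firm B plays Aggressive, Firm A's expected payoff is (2/3)·(-4) + (1/3)·(-6) = -14/3.
If Firm B plays Neutral, Firm A's expected payoff is (2/3)·8 + (1/3)·1 = 17/3.
If Firm B plays Passive, Firm A's expected payoff is (2/3)·(-8) + (1/3)·7 = -3.
Firm B minimizes Firm A's payoff; the smallest is -14/3, so the best response is Aggressive.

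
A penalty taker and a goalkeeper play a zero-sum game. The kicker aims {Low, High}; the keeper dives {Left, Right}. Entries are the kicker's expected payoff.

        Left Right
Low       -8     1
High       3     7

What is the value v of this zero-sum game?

Row minima: Low → -8, High → 3; maximin = 3.
Column maxima: Left → 3, Right → 7; minimax = 3.
Since maximin = minimax = 3, there is a saddle point and the value is 3.

3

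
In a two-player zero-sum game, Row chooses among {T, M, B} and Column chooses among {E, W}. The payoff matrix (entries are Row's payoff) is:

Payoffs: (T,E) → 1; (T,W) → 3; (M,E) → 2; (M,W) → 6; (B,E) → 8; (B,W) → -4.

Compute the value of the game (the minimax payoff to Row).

Row minima: T → 1, M → 2, B → -4; maximin = 2.
Column maxima: E → 8, W → 6; minimax = 6.
2 ≠ 6, so there is no saddle point; optimal play is mixed.
T is strictly dominated by M, so Row never plays it.
On the remaining 2×2 (M, B vs E, W):
Let Row play M with probability p. Expected payoff against E: 2p + 8(1−p) = −6p + 8; against W: 6p + (-4)(1−p) = 10p − 4.
Setting these equal: −6p + 8 = 10p − 4 ⇒ −16p = -12 ⇒ p = 3/4, and the value is (-6)·(3/4) + 8 = 7/2.
For Column: with q = P(E), equating M's and B's payoffs gives −4q + 6 = 12q − 4 ⇒ q = 5/8.

7/2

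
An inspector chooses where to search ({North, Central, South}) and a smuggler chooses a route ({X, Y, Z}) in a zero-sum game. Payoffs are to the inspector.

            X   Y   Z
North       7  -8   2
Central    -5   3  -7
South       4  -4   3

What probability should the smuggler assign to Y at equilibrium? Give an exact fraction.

Row minima: North → -8, Central → -7, South → -4; maximin = -4.
Column maxima: X → 7, Y → 3, Z → 3; minimax = 3.
-4 ≠ 3, so there is no saddle point; optimal play is mixed.
X is strictly dominated by Z (it gives the inspector strictly more in every row), so the smuggler never plays it.
With X eliminated, North is strictly dominated by South (South gives the inspector strictly more in every remaining column), so the inspector never plays it.
On the remaining 2×2 (Central, South vs Y, Z):
Let the inspector play Central with probability p. Expected payoff against Y: 3p + (-4)(1−p) = 7p − 4; against Z: (-7)p + 3(1−p) = −10p + 3.
Setting these equal: 7p − 4 = −10p + 3 ⇒ 17p = 7 ⇒ p = 7/17, and the value is (7)·(7/17) − 4 = -19/17.
For the smuggler: with q = P(Y), equating Central's and South's payoffs gives 10q − 7 = −7q + 3 ⇒ q = 10/17.

10/17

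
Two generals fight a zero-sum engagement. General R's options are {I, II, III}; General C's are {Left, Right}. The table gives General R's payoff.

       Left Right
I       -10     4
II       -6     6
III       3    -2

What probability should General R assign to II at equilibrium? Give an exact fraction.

Row minima: I → -10, II → -6, III → -2; maximin = -2.
Column maxima: Left → 3, Right → 6; minimax = 3.
-2 ≠ 3, so there is no saddle point; optimal play is mixed.
I is strictly dominated by II, so General R never plays it.
On the remaining 2×2 (II, III vs Left, Right):
Let General R play II with probability p. Expected payoff against Left: (-6)p + 3(1−p) = −9p + 3; against Right: 6p + (-2)(1−p) = 8p − 2.
Setting these equal: −9p + 3 = 8p − 2 ⇒ −17p = -5 ⇒ p = 5/17, and the value is (-9)·(5/17) + 3 = 6/17.
For General C: with q = P(Left), equating II's and III's payoffs gives −12q + 6 = 5q − 2 ⇒ q = 8/17.

5/17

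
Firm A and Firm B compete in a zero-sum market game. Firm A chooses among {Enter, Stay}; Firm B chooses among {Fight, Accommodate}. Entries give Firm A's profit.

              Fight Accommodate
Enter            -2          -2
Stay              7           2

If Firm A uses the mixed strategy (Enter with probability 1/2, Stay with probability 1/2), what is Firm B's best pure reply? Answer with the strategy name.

If Firm B plays Fight, Firm A's expected payoff is (1/2)·(-2) + (1/2)·7 = 5/2.
If Firm B plays Accommodate, Firm A's expected payoff is (1/2)·(-2) + (1/2)·2 = 0.
Firm B minimizes Firm A's payoff; the smallest is 0, so the best response is Accommodate.

Accommodate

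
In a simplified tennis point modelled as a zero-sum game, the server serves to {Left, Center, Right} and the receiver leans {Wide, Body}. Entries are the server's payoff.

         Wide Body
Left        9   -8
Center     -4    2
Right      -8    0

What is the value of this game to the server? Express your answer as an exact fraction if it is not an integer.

Row minima: Left → -8, Center → -4, Right → -8; maximin = -4.
Column maxima: Wide → 9, Body → 2; minimax = 2.
-4 ≠ 2, so there is no saddle point; optimal play is mixed.
Right is strictly dominated by Center, so the server never plays it.
On the remaining 2×2 (Left, Center vs Wide, Body):
Let the server play Left with probability p. Expected payoff against Wide: 9p + (-4)(1−p) = 13p − 4; against Body: (-8)p + 2(1−p) = −10p + 2.
Setting these equal: 13p − 4 = −10p + 2 ⇒ 23p = 6 ⇒ p = 6/23, and the value is (13)·(6/23) − 4 = -14/23.
For the receiver: with q = P(Wide), equating Left's and Center's payoffs gives 17q − 8 = −6q + 2 ⇒ q = 10/23.

-14/23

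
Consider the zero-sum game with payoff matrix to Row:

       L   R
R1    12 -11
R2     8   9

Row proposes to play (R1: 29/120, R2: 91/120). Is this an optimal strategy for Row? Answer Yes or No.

No

Against L this mix gives (29/120)·12 + (91/120)·8 = 269/30.
Against R this mix gives (29/120)·(-11) + (91/120)·9 = 25/6.
Column will play R, holding Row to 25/6. Shifting weight toward the row that does better against R would raise this floor (the equalizing mix achieves 49/6 against both R and L), so the proposed strategy is not optimal.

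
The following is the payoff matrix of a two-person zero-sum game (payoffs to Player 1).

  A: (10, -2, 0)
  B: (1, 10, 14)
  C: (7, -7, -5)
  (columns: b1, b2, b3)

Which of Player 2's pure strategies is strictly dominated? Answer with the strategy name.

b2 holds Player 1's payoff strictly below b3 in every row: -2 < 0, 10 < 14, -7 < -5.
So b3 is strictly dominated for Player 2.

b3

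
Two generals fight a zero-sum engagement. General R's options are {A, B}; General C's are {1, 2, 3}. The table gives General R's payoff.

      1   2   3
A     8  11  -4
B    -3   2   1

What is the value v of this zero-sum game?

-1/4

Row minima: A → -4, B → -3; maximin = -3.
Column maxima: 1 → 8, 2 → 11, 3 → 1; minimax = 1.
-3 ≠ 1, so there is no saddle point; optimal play is mixed.
2 is strictly dominated by 1 (it gives General R strictly more in every row), so General C never plays it.
On the remaining 2×2 (A, B vs 1, 3):
Let General R play A with probability p. Expected payoff against 1: 8p + (-3)(1−p) = 11p − 3; against 3: (-4)p + 1(1−p) = −5p + 1.
Setting these equal: 11p − 3 = −5p + 1 ⇒ 16p = 4 ⇒ p = 1/4, and the value is (11)·(1/4) − 3 = -1/4.
For General C: with q = P(1), equating A's and B's payoffs gives 12q − 4 = −4q + 1 ⇒ q = 5/16.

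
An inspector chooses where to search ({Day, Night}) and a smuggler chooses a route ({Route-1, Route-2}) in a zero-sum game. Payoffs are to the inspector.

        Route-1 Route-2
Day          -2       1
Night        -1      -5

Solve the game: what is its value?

-11/7

Row minima: Day → -2, Night → -5; maximin = -2.
Column maxima: Route-1 → -1, Route-2 → 1; minimax = -1.
-2 ≠ -1, so there is no saddle point; optimal play is mixed.
Let the inspector play Day with probability p. Expected payoff against Route-1: (-2)p + (-1)(1−p) = −p − 1; against Route-2: 1p + (-5)(1−p) = 6p − 5.
Setting these equal: −p − 1 = 6p − 5 ⇒ −7p = -4 ⇒ p = 4/7, and the value is (-1)·(4/7) − 1 = -11/7.
For the smuggler: with q = P(Route-1), equating Day's and Night's payoffs gives −3q + 1 = 4q − 5 ⇒ q = 6/7.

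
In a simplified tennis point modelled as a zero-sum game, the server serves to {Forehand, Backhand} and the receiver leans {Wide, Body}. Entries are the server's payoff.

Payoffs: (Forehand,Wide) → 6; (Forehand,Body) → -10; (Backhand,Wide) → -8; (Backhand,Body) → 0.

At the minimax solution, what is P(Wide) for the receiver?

5/12

Row minima: Forehand → -10, Backhand → -8; maximin = -8.
Column maxima: Wide → 6, Body → 0; minimax = 0.
-8 ≠ 0, so there is no saddle point; optimal play is mixed.
Let the server play Forehand with probability p. Expected payoff against Wide: 6p + (-8)(1−p) = 14p − 8; against Body: (-10)p + 0(1−p) = −10p.
Setting these equal: 14p − 8 = −10p ⇒ 24p = 8 ⇒ p = 1/3, and the value is (14)·(1/3) − 8 = -10/3.
For the receiver: with q = P(Wide), equating Forehand's and Backhand's payoffs gives 16q − 10 = −8q ⇒ q = 5/12.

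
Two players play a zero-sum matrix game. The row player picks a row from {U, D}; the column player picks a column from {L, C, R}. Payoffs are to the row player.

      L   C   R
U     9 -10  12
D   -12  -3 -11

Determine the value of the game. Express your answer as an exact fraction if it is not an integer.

-21/4

Row minima: U → -10, D → -12; maximin = -10.
Column maxima: L → 9, C → -3, R → 12; minimax = -3.
-10 ≠ -3, so there is no saddle point; optimal play is mixed.
R is strictly dominated by L (it gives the row player strictly more in every row), so the column player never plays it.
On the remaining 2×2 (U, D vs L, C):
Let the row player play U with probability p. Expected payoff against L: 9p + (-12)(1−p) = 21p − 12; against C: (-10)p + (-3)(1−p) = −7p − 3.
Setting these equal: 21p − 12 = −7p − 3 ⇒ 28p = 9 ⇒ p = 9/28, and the value is (21)·(9/28) − 12 = -21/4.
For the column player: with q = P(L), equating U's and D's payoffs gives 19q − 10 = −9q − 3 ⇒ q = 1/4.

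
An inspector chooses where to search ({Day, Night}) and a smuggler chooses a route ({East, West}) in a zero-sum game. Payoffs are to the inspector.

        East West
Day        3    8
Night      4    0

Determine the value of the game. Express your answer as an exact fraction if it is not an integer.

32/9

Row minima: Day → 3, Night → 0; maximin = 3.
Column maxima: East → 4, West → 8; minimax = 4.
3 ≠ 4, so there is no saddle point; optimal play is mixed.
Let the inspector play Day with probability p. Expected payoff against East: 3p + 4(1−p) = −p + 4; against West: 8p + 0(1−p) = 8p.
Setting these equal: −p + 4 = 8p ⇒ −9p = -4 ⇒ p = 4/9, and the value is (-1)·(4/9) + 4 = 32/9.
For the smuggler: with q = P(East), equating Day's and Night's payoffs gives −5q + 8 = 4q ⇒ q = 8/9.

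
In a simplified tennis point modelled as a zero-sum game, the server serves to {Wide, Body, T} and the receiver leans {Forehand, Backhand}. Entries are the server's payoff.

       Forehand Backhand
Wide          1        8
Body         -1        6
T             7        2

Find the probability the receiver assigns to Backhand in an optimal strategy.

Row minima: Wide → 1, Body → -1, T → 2; maximin = 2.
Column maxima: Forehand → 7, Backhand → 8; minimax = 7.
2 ≠ 7, so there is no saddle point; optimal play is mixed.
Body is strictly dominated by Wide, so the server never plays it.
On the remaining 2×2 (Wide, T vs Forehand, Backhand):
Let the server play Wide with probability p. Expected payoff against Forehand: 1p + 7(1−p) = −6p + 7; against Backhand: 8p + 2(1−p) = 6p + 2.
Setting these equal: −6p + 7 = 6p + 2 ⇒ −12p = -5 ⇒ p = 5/12, and the value is (-6)·(5/12) + 7 = 9/2.
For the receiver: with q = P(Forehand), equating Wide's and T's payoffs gives −7q + 8 = 5q + 2 ⇒ q = 1/2.

1/2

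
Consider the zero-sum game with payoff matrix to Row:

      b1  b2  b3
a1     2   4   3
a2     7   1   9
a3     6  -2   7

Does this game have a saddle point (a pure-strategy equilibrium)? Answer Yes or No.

Row minima: a1 → 2, a2 → 1, a3 → -2; maximin = 2.
Column maxima: b1 → 7, b2 → 4, b3 → 9; minimax = 4.
2 ≠ 4, so no pure-strategy equilibrium exists.

No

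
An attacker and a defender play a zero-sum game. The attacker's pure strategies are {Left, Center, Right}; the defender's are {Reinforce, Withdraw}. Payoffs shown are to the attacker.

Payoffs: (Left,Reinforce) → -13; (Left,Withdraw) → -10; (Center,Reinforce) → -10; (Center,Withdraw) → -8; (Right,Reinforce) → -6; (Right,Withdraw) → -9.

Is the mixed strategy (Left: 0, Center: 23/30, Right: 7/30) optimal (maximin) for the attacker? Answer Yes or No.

No

Against Reinforce this mix gives (23/30)·(-10) + (7/30)·(-6) = -136/15.
Against Withdraw this mix gives (23/30)·(-8) + (7/30)·(-9) = -247/30.
The defender will play Reinforce, holding the attacker to -136/15. Shifting weight toward the row that does better against Reinforce would raise this floor (the equalizing mix achieves -42/5 against both Reinforce and Withdraw), so the proposed strategy is not optimal.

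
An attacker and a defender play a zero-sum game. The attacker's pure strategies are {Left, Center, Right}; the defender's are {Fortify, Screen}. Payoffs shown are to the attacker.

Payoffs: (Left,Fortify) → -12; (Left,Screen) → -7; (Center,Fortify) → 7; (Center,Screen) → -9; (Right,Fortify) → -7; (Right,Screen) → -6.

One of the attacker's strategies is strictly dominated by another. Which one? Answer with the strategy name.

Right gives a strictly higher payoff than Left against every column: -7 > -12, -6 > -7.
So Left is strictly dominated and the attacker never plays it.

Left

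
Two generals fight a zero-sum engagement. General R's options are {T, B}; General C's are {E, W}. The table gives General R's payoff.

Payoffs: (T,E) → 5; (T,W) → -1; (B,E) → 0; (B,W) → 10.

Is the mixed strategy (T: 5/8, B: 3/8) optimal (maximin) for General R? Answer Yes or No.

Yes

Against E this mix gives (5/8)·5 + (3/8)·0 = 25/8.
Against W this mix gives (5/8)·(-1) + (3/8)·10 = 25/8.
All of General C's active replies (E, W) yield 25/8, and no column does worse for General R. The mix makes General C indifferent and guarantees 25/8, so it is optimal.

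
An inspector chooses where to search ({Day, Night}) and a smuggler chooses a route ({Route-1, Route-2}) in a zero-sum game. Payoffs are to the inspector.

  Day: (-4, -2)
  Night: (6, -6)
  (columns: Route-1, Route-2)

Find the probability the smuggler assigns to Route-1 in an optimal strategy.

2/7

Row minima: Day → -4, Night → -6; maximin = -4.
Column maxima: Route-1 → 6, Route-2 → -2; minimax = -2.
-4 ≠ -2, so there is no saddle point; optimal play is mixed.
Let the inspector play Day with probability p. Expected payoff against Route-1: (-4)p + 6(1−p) = −10p + 6; against Route-2: (-2)p + (-6)(1−p) = 4p − 6.
Setting these equal: −10p + 6 = 4p − 6 ⇒ −14p = -12 ⇒ p = 6/7, and the value is (-10)·(6/7) + 6 = -18/7.
For the smuggler: with q = P(Route-1), equating Day's and Night's payoffs gives −2q − 2 = 12q − 6 ⇒ q = 2/7.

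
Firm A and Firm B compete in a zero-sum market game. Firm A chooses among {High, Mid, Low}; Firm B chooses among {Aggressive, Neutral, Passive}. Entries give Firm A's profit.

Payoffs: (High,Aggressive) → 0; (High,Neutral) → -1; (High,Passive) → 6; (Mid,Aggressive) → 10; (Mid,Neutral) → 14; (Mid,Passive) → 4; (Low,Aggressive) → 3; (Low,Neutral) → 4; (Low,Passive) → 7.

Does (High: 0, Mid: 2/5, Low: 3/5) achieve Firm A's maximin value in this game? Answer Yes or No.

Against Aggressive this mix gives (2/5)·10 + (3/5)·3 = 29/5.
Against Neutral this mix gives (2/5)·14 + (3/5)·4 = 8.
Against Passive this mix gives (2/5)·4 + (3/5)·7 = 29/5.
All of Firm B's active replies (Aggressive, Passive) yield 29/5, and no column does worse for Firm A. The mix makes Firm B indifferent and guarantees 29/5, so it is optimal.

Yes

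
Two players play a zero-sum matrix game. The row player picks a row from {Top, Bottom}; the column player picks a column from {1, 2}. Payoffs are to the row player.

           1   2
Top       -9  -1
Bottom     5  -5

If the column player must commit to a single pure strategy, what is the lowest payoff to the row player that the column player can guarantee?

-1

Column maxima: 1 → 5, 2 → -1.
The smallest of these is -1.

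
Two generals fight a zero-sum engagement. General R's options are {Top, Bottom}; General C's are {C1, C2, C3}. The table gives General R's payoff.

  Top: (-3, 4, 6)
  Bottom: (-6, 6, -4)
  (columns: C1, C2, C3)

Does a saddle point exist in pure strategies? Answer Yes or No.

Row minima: Top → -3, Bottom → -6; maximin = -3.
Column maxima: C1 → -3, C2 → 6, C3 → 6; minimax = -3.
maximin = minimax = -3, so a saddle point exists.

Yes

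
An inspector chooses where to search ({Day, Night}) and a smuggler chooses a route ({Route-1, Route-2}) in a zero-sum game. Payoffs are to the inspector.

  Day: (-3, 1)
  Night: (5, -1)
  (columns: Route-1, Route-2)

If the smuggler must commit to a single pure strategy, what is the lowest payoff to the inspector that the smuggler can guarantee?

Column maxima: Route-1 → 5, Route-2 → 1.
The smallest of these is 1.

1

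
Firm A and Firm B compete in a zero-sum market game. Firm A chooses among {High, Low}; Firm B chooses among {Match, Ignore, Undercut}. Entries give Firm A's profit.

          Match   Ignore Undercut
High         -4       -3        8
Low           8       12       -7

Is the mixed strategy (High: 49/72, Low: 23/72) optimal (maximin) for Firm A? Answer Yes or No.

Against Match this mix gives (49/72)·(-4) + (23/72)·8 = -1/6.
Against Ignore this mix gives (49/72)·(-3) + (23/72)·12 = 43/24.
Against Undercut this mix gives (49/72)·8 + (23/72)·(-7) = 77/24.
Firm B will play Match, holding Firm A to -1/6. Shifting weight toward the row that does better against Match would raise this floor (the equalizing mix achieves 4/3 against both Match and Undercut), so the proposed strategy is not optimal.

No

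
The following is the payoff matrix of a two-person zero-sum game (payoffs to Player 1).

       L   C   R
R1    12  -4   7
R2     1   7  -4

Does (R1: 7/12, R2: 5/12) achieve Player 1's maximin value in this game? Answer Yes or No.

No

Against L this mix gives (7/12)·12 + (5/12)·1 = 89/12.
Against C this mix gives (7/12)·(-4) + (5/12)·7 = 7/12.
Against R this mix gives (7/12)·7 + (5/12)·(-4) = 29/12.
Player 2 will play C, holding Player 1 to 7/12. Shifting weight toward the row that does better against C would raise this floor (the equalizing mix achieves 3/2 against both C and R), so the proposed strategy is not optimal.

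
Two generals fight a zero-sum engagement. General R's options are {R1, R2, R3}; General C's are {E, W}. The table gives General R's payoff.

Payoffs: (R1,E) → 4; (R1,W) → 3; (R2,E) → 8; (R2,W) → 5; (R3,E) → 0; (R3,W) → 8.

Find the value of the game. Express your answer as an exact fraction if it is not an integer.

64/11

Row minima: R1 → 3, R2 → 5, R3 → 0; maximin = 5.
Column maxima: E → 8, W → 8; minimax = 8.
5 ≠ 8, so there is no saddle point; optimal play is mixed.
R1 is strictly dominated by R2, so General R never plays it.
On the remaining 2×2 (R2, R3 vs E, W):
Let General R play R2 with probability p. Expected payoff against E: 8p + 0(1−p) = 8p; against W: 5p + 8(1−p) = −3p + 8.
Setting these equal: 8p = −3p + 8 ⇒ 11p = 8 ⇒ p = 8/11, and the value is (8)·(8/11) = 64/11.
For General C: with q = P(E), equating R2's and R3's payoffs gives 3q + 5 = −8q + 8 ⇒ q = 3/11.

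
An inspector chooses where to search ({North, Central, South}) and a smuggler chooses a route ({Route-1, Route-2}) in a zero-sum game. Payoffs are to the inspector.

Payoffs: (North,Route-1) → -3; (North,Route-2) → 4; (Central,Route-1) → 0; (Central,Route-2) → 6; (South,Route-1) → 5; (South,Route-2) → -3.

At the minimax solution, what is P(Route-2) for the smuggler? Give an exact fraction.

Row minima: North → -3, Central → 0, South → -3; maximin = 0.
Column maxima: Route-1 → 5, Route-2 → 6; minimax = 5.
0 ≠ 5, so there is no saddle point; optimal play is mixed.
North is strictly dominated by Central, so the inspector never plays it.
On the remaining 2×2 (Central, South vs Route-1, Route-2):
Let the inspector play Central with probability p. Expected payoff against Route-1: 0p + 5(1−p) = −5p + 5; against Route-2: 6p + (-3)(1−p) = 9p − 3.
Setting these equal: −5p + 5 = 9p − 3 ⇒ −14p = -8 ⇒ p = 4/7, and the value is (-5)·(4/7) + 5 = 15/7.
For the smuggler: with q = P(Route-1), equating Central's and South's payoffs gives −6q + 6 = 8q − 3 ⇒ q = 9/14.

5/14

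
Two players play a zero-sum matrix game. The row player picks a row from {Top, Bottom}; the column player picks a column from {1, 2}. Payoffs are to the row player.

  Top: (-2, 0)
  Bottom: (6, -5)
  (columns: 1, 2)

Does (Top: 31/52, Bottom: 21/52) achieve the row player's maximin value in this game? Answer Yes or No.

Against 1 this mix gives (31/52)·(-2) + (21/52)·6 = 16/13.
Against 2 this mix gives (31/52)·0 + (21/52)·(-5) = -105/52.
The column player will play 2, holding the row player to -105/52. Shifting weight toward the row that does better against 2 would raise this floor (the equalizing mix achieves -10/13 against both 2 and 1), so the proposed strategy is not optimal.

No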